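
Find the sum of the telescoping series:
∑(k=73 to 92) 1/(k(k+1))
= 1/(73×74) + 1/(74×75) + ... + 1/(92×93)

Partial fractions: 1/(k(k+1)) = 1/k - 1/(k+1)
The series telescopes:
= (1/73 - 1/74) + (1/74 - 1/75) + ... + (1/92 - 1/93)
= 1/73 - 1/93
= 20/6789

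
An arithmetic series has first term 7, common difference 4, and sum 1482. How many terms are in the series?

Using S = n/2 × [2a + (n-1)d]
1482 = n/2 × [2(7) + (n-1)(4)]
1482 = n/2 × [14 + 4n - 4]
2964 = n × [10 + 4n]
4n² + (10)n - 2964 = 0
Discriminant: Δ = (10)² - 4(4)(-2964) = 100 + 47424 = 47524
√Δ = 218
n = [-(10) + √Δ] / (2·4) = (-10 + 218) / 8 = 208 / 8 = 26
(The negative root is discarded since n must be a positive integer.)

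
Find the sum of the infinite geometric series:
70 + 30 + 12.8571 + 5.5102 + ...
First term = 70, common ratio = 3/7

For |r| < 1, S = a / (1 - r)
S = 70 / (1 - (3/7))
S = 70 / (4/7)
S = 245/2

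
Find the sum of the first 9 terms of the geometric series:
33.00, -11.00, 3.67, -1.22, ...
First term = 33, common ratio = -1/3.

Sₙ = a(1 - rⁿ) / (1 - r)
S_9 = 33(1 - (-1/3)^9) / (1 - (-1/3))
S_9 = 33(1 - (-1/19683)) / (4/3)
S_9 = 54131/2187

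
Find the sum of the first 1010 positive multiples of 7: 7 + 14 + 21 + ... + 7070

Factor out 7: = 7(1 + 2 + ... + 1010) = 7 × n(n+1)/2
= 7 × 1010×1011/2
= 7 × 510555
= 3573885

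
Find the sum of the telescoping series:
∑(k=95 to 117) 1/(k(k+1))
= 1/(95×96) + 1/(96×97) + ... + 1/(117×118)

Partial fractions: 1/(k(k+1)) = 1/k - 1/(k+1)
The series telescopes:
= (1/95 - 1/96) + (1/96 - 1/97) + ... + (1/117 - 1/118)
= 1/95 - 1/118
= 23/11210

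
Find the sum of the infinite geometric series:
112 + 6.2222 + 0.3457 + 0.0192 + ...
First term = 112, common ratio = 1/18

For |r| < 1, S = a / (1 - r)
S = 112 / (1 - (1/18))
S = 112 / (17/18)
S = 2016/17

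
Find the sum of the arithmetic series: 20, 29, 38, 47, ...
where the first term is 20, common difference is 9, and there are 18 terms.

Sₙ = n/2 × (first + last)
Last term = a + (n-1)d = 20 + (18-1)×9 = 173
S_18 = 18/2 × (20 + 173)
S_18 = 18/2 × 193 = 1737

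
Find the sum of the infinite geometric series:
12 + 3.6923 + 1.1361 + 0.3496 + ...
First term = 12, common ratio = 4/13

For |r| < 1, S = a / (1 - r)
S = 12 / (1 - (4/13))
S = 12 / (9/13)
S = 52/3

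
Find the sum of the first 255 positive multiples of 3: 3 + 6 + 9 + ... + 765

Factor out 3: = 3(1 + 2 + ... + 255) = 3 × n(n+1)/2
= 3 × 255×256/2
= 3 × 32640
= 97920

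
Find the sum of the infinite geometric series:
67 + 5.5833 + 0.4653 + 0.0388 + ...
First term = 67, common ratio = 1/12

For |r| < 1, S = a / (1 - r)
S = 67 / (1 - (1/12))
S = 67 / (11/12)
S = 804/11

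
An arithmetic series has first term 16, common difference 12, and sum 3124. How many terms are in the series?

Using S = n/2 × [2a + (n-1)d]
3124 = n/2 × [2(16) + (n-1)(12)]
3124 = n/2 × [32 + 12n - 12]
6248 = n × [20 + 12n]
12n² + (20)n - 6248 = 0
Discriminant: Δ = (20)² - 4(12)(-6248) = 400 + 299904 = 300304
√Δ = 548
n = [-(20) + √Δ] / (2·12) = (-20 + 548) / 24 = 528 / 24 = 22
(The negative root is discarded since n must be a positive integer.)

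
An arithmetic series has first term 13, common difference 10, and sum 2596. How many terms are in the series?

Using S = n/2 × [2a + (n-1)d]
2596 = n/2 × [2(13) + (n-1)(10)]
2596 = n/2 × [26 + 10n - 10]
5192 = n × [16 + 10n]
10n² + (16)n - 5192 = 0
Discriminant: Δ = (16)² - 4(10)(-5192) = 256 + 207680 = 207936
√Δ = 456
n = [-(16) + √Δ] / (2·10) = (-16 + 456) / 20 = 440 / 20 = 22
(The negative root is discarded since n must be a positive integer.)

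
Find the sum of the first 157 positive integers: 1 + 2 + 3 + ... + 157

Formula: ∑k = n(n+1)/2
= 157×158/2
= 24806/2
= 12403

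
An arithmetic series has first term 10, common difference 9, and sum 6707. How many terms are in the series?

Using S = n/2 × [2a + (n-1)d]
6707 = n/2 × [2(10) + (n-1)(9)]
6707 = n/2 × [20 + 9n - 9]
13414 = n × [11 + 9n]
9n² + (11)n - 13414 = 0
Discriminant: Δ = (11)² - 4(9)(-13414) = 121 + 482904 = 483025
√Δ = 695
n = [-(11) + √Δ] / (2·9) = (-11 + 695) / 18 = 684 / 18 = 38
(The negative root is discarded since n must be a positive integer.)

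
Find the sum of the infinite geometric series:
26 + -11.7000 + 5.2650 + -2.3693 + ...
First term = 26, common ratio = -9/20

For |r| < 1, S = a / (1 - r)
S = 26 / (1 - (-9/20))
S = 26 / (29/20)
S = 520/29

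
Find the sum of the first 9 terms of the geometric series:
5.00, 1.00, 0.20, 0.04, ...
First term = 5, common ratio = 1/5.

Sₙ = a(1 - rⁿ) / (1 - r)
S_9 = 5(1 - (1/5)^9) / (1 - (1/5))
S_9 = 5(1 - (1/1953125)) / (4/5)
S_9 = 488281/78125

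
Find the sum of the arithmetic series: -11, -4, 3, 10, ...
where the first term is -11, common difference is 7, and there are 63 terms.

Sₙ = n/2 × (first + last)
Last term = a + (n-1)d = -11 + (63-1)×7 = 423
S_63 = 63/2 × (-11 + 423)
S_63 = 63/2 × 412 = 12978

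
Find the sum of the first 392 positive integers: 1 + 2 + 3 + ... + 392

Formula: ∑k = n(n+1)/2
= 392×393/2
= 154056/2
= 77028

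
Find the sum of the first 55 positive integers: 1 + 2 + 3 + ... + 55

Formula: ∑k = n(n+1)/2
= 55×56/2
= 3080/2
= 1540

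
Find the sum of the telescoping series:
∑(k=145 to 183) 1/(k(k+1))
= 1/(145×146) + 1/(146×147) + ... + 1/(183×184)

Partial fractions: 1/(k(k+1)) = 1/k - 1/(k+1)
The series telescopes:
= (1/145 - 1/146) + (1/146 - 1/147) + ... + (1/183 - 1/184)
= 1/145 - 1/184
= 39/26680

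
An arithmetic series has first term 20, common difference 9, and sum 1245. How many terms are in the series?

Using S = n/2 × [2a + (n-1)d]
1245 = n/2 × [2(20) + (n-1)(9)]
1245 = n/2 × [40 + 9n - 9]
2490 = n × [31 + 9n]
9n² + (31)n - 2490 = 0
Discriminant: Δ = (31)² - 4(9)(-2490) = 961 + 89640 = 90601
√Δ = 301
n = [-(31) + √Δ] / (2·9) = (-31 + 301) / 18 = 270 / 18 = 15
(The negative root is discarded since n must be a positive integer.)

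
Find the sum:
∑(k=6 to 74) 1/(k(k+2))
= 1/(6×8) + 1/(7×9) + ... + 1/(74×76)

Partial fractions: 1/(k(k+2)) = (1/2)[1/k - 1/(k+2)]
Telescoping leaves the first two and last two terms:
= (1/2)[1/6 + 1/7 - 1/75 - 1/76]
= 11293/79800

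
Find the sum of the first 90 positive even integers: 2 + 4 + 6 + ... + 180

Sum of first n even numbers = n(n+1)
= 90×91
= 8190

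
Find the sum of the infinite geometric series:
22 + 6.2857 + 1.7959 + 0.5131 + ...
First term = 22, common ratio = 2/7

For |r| < 1, S = a / (1 - r)
S = 22 / (1 - (2/7))
S = 22 / (5/7)
S = 154/5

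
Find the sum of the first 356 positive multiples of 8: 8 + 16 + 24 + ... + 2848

Factor out 8: = 8(1 + 2 + ... + 356) = 8 × n(n+1)/2
= 8 × 356×357/2
= 8 × 63546
= 508368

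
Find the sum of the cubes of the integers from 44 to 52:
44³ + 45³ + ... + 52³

Use ∑_{k=1}^{n} k³ = [n(n+1)/2]², then subtract the first 43 terms.
∑_{k=1}^{52} k³ = [52×53/2]² = 1378² = 1898884
∑_{k=1}^{43} k³ = [43×44/2]² = 946² = 894916
∑_{k=44}^{52} k³ = 1898884 - 894916 = 1003968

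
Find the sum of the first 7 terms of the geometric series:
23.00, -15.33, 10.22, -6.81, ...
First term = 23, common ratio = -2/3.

Sₙ = a(1 - rⁿ) / (1 - r)
S_7 = 23(1 - (-2/3)^7) / (1 - (-2/3))
S_7 = 23(1 - (-128/2187)) / (5/3)
S_7 = 10649/729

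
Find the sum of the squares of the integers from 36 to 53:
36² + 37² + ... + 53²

Use ∑_{k=1}^{n} k² = n(n+1)(2n+1)/6, then subtract the first 35 terms.
∑_{k=1}^{53} k² = 53×54×107/6 = 51039
∑_{k=1}^{35} k² = 35×36×71/6 = 14910
∑_{k=36}^{53} k² = 51039 - 14910 = 36129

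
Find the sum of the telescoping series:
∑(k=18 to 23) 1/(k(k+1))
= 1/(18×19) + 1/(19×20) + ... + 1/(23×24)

Partial fractions: 1/(k(k+1)) = 1/k - 1/(k+1)
The series telescopes:
= (1/18 - 1/19) + (1/19 - 1/20) + ... + (1/23 - 1/24)
= 1/18 - 1/24
= 1/72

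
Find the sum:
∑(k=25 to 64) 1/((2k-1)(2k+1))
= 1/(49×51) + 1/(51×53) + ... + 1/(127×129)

Partial fractions: 1/((2k-1)(2k+1)) = (1/2)[1/(2k-1) - 1/(2k+1)]
The series telescopes:
= (1/2)[1/49 - 1/129]
= 40/6321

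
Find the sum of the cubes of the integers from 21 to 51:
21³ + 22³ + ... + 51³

Use ∑_{k=1}^{n} k³ = [n(n+1)/2]², then subtract the first 20 terms.
∑_{k=1}^{51} k³ = [51×52/2]² = 1326² = 1758276
∑_{k=1}^{20} k³ = [20×21/2]² = 210² = 44100
∑_{k=21}^{51} k³ = 1758276 - 44100 = 1714176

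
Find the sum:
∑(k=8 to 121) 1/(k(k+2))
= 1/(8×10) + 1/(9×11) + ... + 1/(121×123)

Partial fractions: 1/(k(k+2)) = (1/2)[1/k - 1/(k+2)]
Telescoping leaves the first two and last two terms:
= (1/2)[1/8 + 1/9 - 1/122 - 1/123]
= 39577/360144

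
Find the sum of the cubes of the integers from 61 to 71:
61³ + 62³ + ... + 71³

Use ∑_{k=1}^{n} k³ = [n(n+1)/2]², then subtract the first 60 terms.
∑_{k=1}^{71} k³ = [71×72/2]² = 2556² = 6533136
∑_{k=1}^{60} k³ = [60×61/2]² = 1830² = 3348900
∑_{k=61}^{71} k³ = 6533136 - 3348900 = 3184236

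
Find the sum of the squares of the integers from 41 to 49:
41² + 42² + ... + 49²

Use ∑_{k=1}^{n} k² = n(n+1)(2n+1)/6, then subtract the first 40 terms.
∑_{k=1}^{49} k² = 49×50×99/6 = 40425
∑_{k=1}^{40} k² = 40×41×81/6 = 22140
∑_{k=41}^{49} k² = 40425 - 22140 = 18285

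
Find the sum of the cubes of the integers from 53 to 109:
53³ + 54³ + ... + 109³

Use ∑_{k=1}^{n} k³ = [n(n+1)/2]², then subtract the first 52 terms.
∑_{k=1}^{109} k³ = [109×110/2]² = 5995² = 35940025
∑_{k=1}^{52} k³ = [52×53/2]² = 1378² = 1898884
∑_{k=53}^{109} k³ = 35940025 - 1898884 = 34041141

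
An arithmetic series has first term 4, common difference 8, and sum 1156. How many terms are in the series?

Using S = n/2 × [2a + (n-1)d]
1156 = n/2 × [2(4) + (n-1)(8)]
1156 = n/2 × [8 + 8n - 8]
2312 = n × [0 + 8n]
8n² + (0)n - 2312 = 0
Discriminant: Δ = (0)² - 4(8)(-2312) = 0 + 73984 = 73984
√Δ = 272
n = [-(0) + √Δ] / (2·8) = (0 + 272) / 16 = 272 / 16 = 17
(The negative root is discarded since n must be a positive integer.)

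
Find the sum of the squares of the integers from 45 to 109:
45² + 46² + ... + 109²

Use ∑_{k=1}^{n} k² = n(n+1)(2n+1)/6, then subtract the first 44 terms.
∑_{k=1}^{109} k² = 109×110×219/6 = 437635
∑_{k=1}^{44} k² = 44×45×89/6 = 29370
∑_{k=45}^{109} k² = 437635 - 29370 = 408265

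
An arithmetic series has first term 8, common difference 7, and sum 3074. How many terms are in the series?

Using S = n/2 × [2a + (n-1)d]
3074 = n/2 × [2(8) + (n-1)(7)]
3074 = n/2 × [16 + 7n - 7]
6148 = n × [9 + 7n]
7n² + (9)n - 6148 = 0
Discriminant: Δ = (9)² - 4(7)(-6148) = 81 + 172144 = 172225
√Δ = 415
n = [-(9) + √Δ] / (2·7) = (-9 + 415) / 14 = 406 / 14 = 29
(The negative root is discarded since n must be a positive integer.)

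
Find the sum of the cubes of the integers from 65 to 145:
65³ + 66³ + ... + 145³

Use ∑_{k=1}^{n} k³ = [n(n+1)/2]², then subtract the first 64 terms.
∑_{k=1}^{145} k³ = [145×146/2]² = 10585² = 112042225
∑_{k=1}^{64} k³ = [64×65/2]² = 2080² = 4326400
∑_{k=65}^{145} k³ = 112042225 - 4326400 = 107715825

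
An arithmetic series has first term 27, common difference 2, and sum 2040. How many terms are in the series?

Using S = n/2 × [2a + (n-1)d]
2040 = n/2 × [2(27) + (n-1)(2)]
2040 = n/2 × [54 + 2n - 2]
4080 = n × [52 + 2n]
2n² + (52)n - 4080 = 0
Discriminant: Δ = (52)² - 4(2)(-4080) = 2704 + 32640 = 35344
√Δ = 188
n = [-(52) + √Δ] / (2·2) = (-52 + 188) / 4 = 136 / 4 = 34
(The negative root is discarded since n must be a positive integer.)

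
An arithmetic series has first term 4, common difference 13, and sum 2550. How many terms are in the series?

Using S = n/2 × [2a + (n-1)d]
2550 = n/2 × [2(4) + (n-1)(13)]
2550 = n/2 × [8 + 13n - 13]
5100 = n × [-5 + 13n]
13n² + (-5)n - 5100 = 0
Discriminant: Δ = (-5)² - 4(13)(-5100) = 25 + 265200 = 265225
√Δ = 515
n = [-(-5) + √Δ] / (2·13) = (5 + 515) / 26 = 520 / 26 = 20
(The negative root is discarded since n must be a positive integer.)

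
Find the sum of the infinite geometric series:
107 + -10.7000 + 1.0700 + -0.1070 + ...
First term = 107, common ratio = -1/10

For |r| < 1, S = a / (1 - r)
S = 107 / (1 - (-1/10))
S = 107 / (11/10)
S = 1070/11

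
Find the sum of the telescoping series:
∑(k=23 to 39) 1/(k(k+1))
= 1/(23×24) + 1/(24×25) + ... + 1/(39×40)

Partial fractions: 1/(k(k+1)) = 1/k - 1/(k+1)
The series telescopes:
= (1/23 - 1/24) + (1/24 - 1/25) + ... + (1/39 - 1/40)
= 1/23 - 1/40
= 17/920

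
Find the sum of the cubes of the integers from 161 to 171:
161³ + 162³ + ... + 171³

Use ∑_{k=1}^{n} k³ = [n(n+1)/2]², then subtract the first 160 terms.
∑_{k=1}^{171} k³ = [171×172/2]² = 14706² = 216266436
∑_{k=1}^{160} k³ = [160×161/2]² = 12880² = 165894400
∑_{k=161}^{171} k³ = 216266436 - 165894400 = 50372036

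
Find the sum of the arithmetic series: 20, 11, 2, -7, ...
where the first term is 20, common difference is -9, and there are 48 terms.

Sₙ = n/2 × (first + last)
Last term = a + (n-1)d = 20 + (48-1)×(-9) = -403
S_48 = 48/2 × (20 + (-403))
S_48 = 48/2 × (-383) = -9192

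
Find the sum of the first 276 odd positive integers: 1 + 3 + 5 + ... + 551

Sum of first n odd numbers = n²
= 276²
= 76176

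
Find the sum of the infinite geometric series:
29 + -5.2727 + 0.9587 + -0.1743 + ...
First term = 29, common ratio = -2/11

For |r| < 1, S = a / (1 - r)
S = 29 / (1 - (-2/11))
S = 29 / (13/11)
S = 319/13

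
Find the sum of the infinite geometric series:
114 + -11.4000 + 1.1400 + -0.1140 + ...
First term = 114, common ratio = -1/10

For |r| < 1, S = a / (1 - r)
S = 114 / (1 - (-1/10))
S = 114 / (11/10)
S = 1140/11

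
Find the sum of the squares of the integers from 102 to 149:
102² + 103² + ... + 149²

Use ∑_{k=1}^{n} k² = n(n+1)(2n+1)/6, then subtract the first 101 terms.
∑_{k=1}^{149} k² = 149×150×299/6 = 1113775
∑_{k=1}^{101} k² = 101×102×203/6 = 348551
∑_{k=102}^{149} k² = 1113775 - 348551 = 765224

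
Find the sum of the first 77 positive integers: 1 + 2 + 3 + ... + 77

Formula: ∑k = n(n+1)/2
= 77×78/2
= 6006/2
= 3003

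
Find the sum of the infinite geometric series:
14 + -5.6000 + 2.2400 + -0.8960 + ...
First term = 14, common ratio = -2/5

For |r| < 1, S = a / (1 - r)
S = 14 / (1 - (-2/5))
S = 14 / (7/5)
S = 10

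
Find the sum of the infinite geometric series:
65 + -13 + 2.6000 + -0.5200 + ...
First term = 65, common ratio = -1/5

For |r| < 1, S = a / (1 - r)
S = 65 / (1 - (-1/5))
S = 65 / (6/5)
S = 325/6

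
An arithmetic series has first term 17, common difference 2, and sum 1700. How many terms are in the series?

Using S = n/2 × [2a + (n-1)d]
1700 = n/2 × [2(17) + (n-1)(2)]
1700 = n/2 × [34 + 2n - 2]
3400 = n × [32 + 2n]
2n² + (32)n - 3400 = 0
Discriminant: Δ = (32)² - 4(2)(-3400) = 1024 + 27200 = 28224
√Δ = 168
n = [-(32) + √Δ] / (2·2) = (-32 + 168) / 4 = 136 / 4 = 34
(The negative root is discarded since n must be a positive integer.)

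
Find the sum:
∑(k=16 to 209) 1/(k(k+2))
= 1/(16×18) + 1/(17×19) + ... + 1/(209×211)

Partial fractions: 1/(k(k+2)) = (1/2)[1/k - 1/(k+2)]
Telescoping leaves the first two and last two terms:
= (1/2)[1/16 + 1/17 - 1/210 - 1/211]
= 673859/12052320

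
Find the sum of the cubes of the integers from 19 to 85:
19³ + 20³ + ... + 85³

Use ∑_{k=1}^{n} k³ = [n(n+1)/2]², then subtract the first 18 terms.
∑_{k=1}^{85} k³ = [85×86/2]² = 3655² = 13359025
∑_{k=1}^{18} k³ = [18×19/2]² = 171² = 29241
∑_{k=19}^{85} k³ = 13359025 - 29241 = 13329784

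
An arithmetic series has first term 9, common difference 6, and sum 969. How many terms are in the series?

Using S = n/2 × [2a + (n-1)d]
969 = n/2 × [2(9) + (n-1)(6)]
969 = n/2 × [18 + 6n - 6]
1938 = n × [12 + 6n]
6n² + (12)n - 1938 = 0
Discriminant: Δ = (12)² - 4(6)(-1938) = 144 + 46512 = 46656
√Δ = 216
n = [-(12) + √Δ] / (2·6) = (-12 + 216) / 12 = 204 / 12 = 17
(The negative root is discarded since n must be a positive integer.)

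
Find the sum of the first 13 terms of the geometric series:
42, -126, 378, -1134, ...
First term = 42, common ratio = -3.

Sₙ = a(1 - rⁿ) / (1 - r)
S_13 = 42(1 - (-3)^13) / (1 - (-3))
S_13 = 42(1 - (-1594323)) / (4)
S_13 = 16740402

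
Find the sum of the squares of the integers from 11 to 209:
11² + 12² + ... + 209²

Use ∑_{k=1}^{n} k² = n(n+1)(2n+1)/6, then subtract the first 10 terms.
∑_{k=1}^{209} k² = 209×210×419/6 = 3064985
∑_{k=1}^{10} k² = 10×11×21/6 = 385
∑_{k=11}^{209} k² = 3064985 - 385 = 3064600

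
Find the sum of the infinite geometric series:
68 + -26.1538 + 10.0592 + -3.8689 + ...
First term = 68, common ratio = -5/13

For |r| < 1, S = a / (1 - r)
S = 68 / (1 - (-5/13))
S = 68 / (18/13)
S = 442/9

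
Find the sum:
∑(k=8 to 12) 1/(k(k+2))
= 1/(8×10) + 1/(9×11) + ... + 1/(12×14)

Partial fractions: 1/(k(k+2)) = (1/2)[1/k - 1/(k+2)]
Telescoping leaves the first two and last two terms:
= (1/2)[1/8 + 1/9 - 1/13 - 1/14]
= 575/13104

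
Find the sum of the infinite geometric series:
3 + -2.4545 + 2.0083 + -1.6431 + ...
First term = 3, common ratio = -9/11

For |r| < 1, S = a / (1 - r)
S = 3 / (1 - (-9/11))
S = 3 / (20/11)
S = 33/20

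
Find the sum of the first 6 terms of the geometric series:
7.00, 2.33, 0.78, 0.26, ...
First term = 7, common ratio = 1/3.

Sₙ = a(1 - rⁿ) / (1 - r)
S_6 = 7(1 - (1/3)^6) / (1 - (1/3))
S_6 = 7(1 - (1/729)) / (2/3)
S_6 = 2548/243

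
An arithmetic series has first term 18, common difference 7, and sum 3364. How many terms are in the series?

Using S = n/2 × [2a + (n-1)d]
3364 = n/2 × [2(18) + (n-1)(7)]
3364 = n/2 × [36 + 7n - 7]
6728 = n × [29 + 7n]
7n² + (29)n - 6728 = 0
Discriminant: Δ = (29)² - 4(7)(-6728) = 841 + 188384 = 189225
√Δ = 435
n = [-(29) + √Δ] / (2·7) = (-29 + 435) / 14 = 406 / 14 = 29
(The negative root is discarded since n must be a positive integer.)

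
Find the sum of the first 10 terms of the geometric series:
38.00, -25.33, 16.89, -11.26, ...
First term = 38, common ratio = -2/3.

Sₙ = a(1 - rⁿ) / (1 - r)
S_10 = 38(1 - (-2/3)^10) / (1 - (-2/3))
S_10 = 38(1 - (1024/59049)) / (5/3)
S_10 = 440990/19683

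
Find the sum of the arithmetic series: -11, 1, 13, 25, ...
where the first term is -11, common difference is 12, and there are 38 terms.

Sₙ = n/2 × (first + last)
Last term = a + (n-1)d = -11 + (38-1)×12 = 433
S_38 = 38/2 × (-11 + 433)
S_38 = 38/2 × 422 = 8018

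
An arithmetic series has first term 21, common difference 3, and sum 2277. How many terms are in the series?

Using S = n/2 × [2a + (n-1)d]
2277 = n/2 × [2(21) + (n-1)(3)]
2277 = n/2 × [42 + 3n - 3]
4554 = n × [39 + 3n]
3n² + (39)n - 4554 = 0
Discriminant: Δ = (39)² - 4(3)(-4554) = 1521 + 54648 = 56169
√Δ = 237
n = [-(39) + √Δ] / (2·3) = (-39 + 237) / 6 = 198 / 6 = 33
(The negative root is discarded since n must be a positive integer.)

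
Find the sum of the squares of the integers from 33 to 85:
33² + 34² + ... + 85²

Use ∑_{k=1}^{n} k² = n(n+1)(2n+1)/6, then subtract the first 32 terms.
∑_{k=1}^{85} k² = 85×86×171/6 = 208335
∑_{k=1}^{32} k² = 32×33×65/6 = 11440
∑_{k=33}^{85} k² = 208335 - 11440 = 196895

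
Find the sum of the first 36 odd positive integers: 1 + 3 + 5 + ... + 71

Sum of first n odd numbers = n²
= 36²
= 1296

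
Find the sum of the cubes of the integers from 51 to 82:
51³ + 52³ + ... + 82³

Use ∑_{k=1}^{n} k³ = [n(n+1)/2]², then subtract the first 50 terms.
∑_{k=1}^{82} k³ = [82×83/2]² = 3403² = 11580409
∑_{k=1}^{50} k³ = [50×51/2]² = 1275² = 1625625
∑_{k=51}^{82} k³ = 11580409 - 1625625 = 9954784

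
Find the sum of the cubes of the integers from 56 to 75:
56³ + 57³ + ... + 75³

Use ∑_{k=1}^{n} k³ = [n(n+1)/2]², then subtract the first 55 terms.
∑_{k=1}^{75} k³ = [75×76/2]² = 2850² = 8122500
∑_{k=1}^{55} k³ = [55×56/2]² = 1540² = 2371600
∑_{k=56}^{75} k³ = 8122500 - 2371600 = 5750900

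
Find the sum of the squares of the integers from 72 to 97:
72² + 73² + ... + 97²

Use ∑_{k=1}^{n} k² = n(n+1)(2n+1)/6, then subtract the first 71 terms.
∑_{k=1}^{97} k² = 97×98×195/6 = 308945
∑_{k=1}^{71} k² = 71×72×143/6 = 121836
∑_{k=72}^{97} k² = 308945 - 121836 = 187109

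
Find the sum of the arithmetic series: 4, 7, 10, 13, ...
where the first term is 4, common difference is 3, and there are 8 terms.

Sₙ = n/2 × (first + last)
Last term = a + (n-1)d = 4 + (8-1)×3 = 25
S_8 = 8/2 × (4 + 25)
S_8 = 8/2 × 29 = 116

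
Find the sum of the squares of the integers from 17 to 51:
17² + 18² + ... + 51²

Use ∑_{k=1}^{n} k² = n(n+1)(2n+1)/6, then subtract the first 16 terms.
∑_{k=1}^{51} k² = 51×52×103/6 = 45526
∑_{k=1}^{16} k² = 16×17×33/6 = 1496
∑_{k=17}^{51} k² = 45526 - 1496 = 44030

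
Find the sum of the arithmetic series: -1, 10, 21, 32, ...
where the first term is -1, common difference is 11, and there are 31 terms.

Sₙ = n/2 × (first + last)
Last term = a + (n-1)d = -1 + (31-1)×11 = 329
S_31 = 31/2 × (-1 + 329)
S_31 = 31/2 × 328 = 5084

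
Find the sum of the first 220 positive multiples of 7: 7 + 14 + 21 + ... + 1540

Factor out 7: = 7(1 + 2 + ... + 220) = 7 × n(n+1)/2
= 7 × 220×221/2
= 7 × 24310
= 170170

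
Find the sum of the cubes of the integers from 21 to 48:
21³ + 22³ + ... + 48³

Use ∑_{k=1}^{n} k³ = [n(n+1)/2]², then subtract the first 20 terms.
∑_{k=1}^{48} k³ = [48×49/2]² = 1176² = 1382976
∑_{k=1}^{20} k³ = [20×21/2]² = 210² = 44100
∑_{k=21}^{48} k³ = 1382976 - 44100 = 1338876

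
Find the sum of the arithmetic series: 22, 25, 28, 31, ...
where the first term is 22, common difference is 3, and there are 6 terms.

Sₙ = n/2 × (first + last)
Last term = a + (n-1)d = 22 + (6-1)×3 = 37
S_6 = 6/2 × (22 + 37)
S_6 = 6/2 × 59 = 177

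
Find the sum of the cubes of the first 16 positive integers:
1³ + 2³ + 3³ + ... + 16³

Formula: ∑k³ = [n(n+1)/2]²
= [16×17/2]²
= 136²
= 18496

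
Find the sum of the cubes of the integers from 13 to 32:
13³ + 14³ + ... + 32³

Use ∑_{k=1}^{n} k³ = [n(n+1)/2]², then subtract the first 12 terms.
∑_{k=1}^{32} k³ = [32×33/2]² = 528² = 278784
∑_{k=1}^{12} k³ = [12×13/2]² = 78² = 6084
∑_{k=13}^{32} k³ = 278784 - 6084 = 272700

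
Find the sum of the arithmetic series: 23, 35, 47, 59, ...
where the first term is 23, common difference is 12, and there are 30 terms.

Sₙ = n/2 × (first + last)
Last term = a + (n-1)d = 23 + (30-1)×12 = 371
S_30 = 30/2 × (23 + 371)
S_30 = 30/2 × 394 = 5910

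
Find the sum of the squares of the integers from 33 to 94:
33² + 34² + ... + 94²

Use ∑_{k=1}^{n} k² = n(n+1)(2n+1)/6, then subtract the first 32 terms.
∑_{k=1}^{94} k² = 94×95×189/6 = 281295
∑_{k=1}^{32} k² = 32×33×65/6 = 11440
∑_{k=33}^{94} k² = 281295 - 11440 = 269855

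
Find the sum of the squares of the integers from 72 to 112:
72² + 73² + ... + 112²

Use ∑_{k=1}^{n} k² = n(n+1)(2n+1)/6, then subtract the first 71 terms.
∑_{k=1}^{112} k² = 112×113×225/6 = 474600
∑_{k=1}^{71} k² = 71×72×143/6 = 121836
∑_{k=72}^{112} k² = 474600 - 121836 = 352764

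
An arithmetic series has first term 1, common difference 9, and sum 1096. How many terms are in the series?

Using S = n/2 × [2a + (n-1)d]
1096 = n/2 × [2(1) + (n-1)(9)]
1096 = n/2 × [2 + 9n - 9]
2192 = n × [-7 + 9n]
9n² + (-7)n - 2192 = 0
Discriminant: Δ = (-7)² - 4(9)(-2192) = 49 + 78912 = 78961
√Δ = 281
n = [-(-7) + √Δ] / (2·9) = (7 + 281) / 18 = 288 / 18 = 16
(The negative root is discarded since n must be a positive integer.)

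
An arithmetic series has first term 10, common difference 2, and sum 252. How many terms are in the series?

Using S = n/2 × [2a + (n-1)d]
252 = n/2 × [2(10) + (n-1)(2)]
252 = n/2 × [20 + 2n - 2]
504 = n × [18 + 2n]
2n² + (18)n - 504 = 0
Discriminant: Δ = (18)² - 4(2)(-504) = 324 + 4032 = 4356
√Δ = 66
n = [-(18) + √Δ] / (2·2) = (-18 + 66) / 4 = 48 / 4 = 12
(The negative root is discarded since n must be a positive integer.)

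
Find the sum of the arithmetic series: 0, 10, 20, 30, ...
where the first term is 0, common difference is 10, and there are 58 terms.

Sₙ = n/2 × (first + last)
Last term = a + (n-1)d = 0 + (58-1)×10 = 570
S_58 = 58/2 × (0 + 570)
S_58 = 58/2 × 570 = 16530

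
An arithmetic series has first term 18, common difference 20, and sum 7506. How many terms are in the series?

Using S = n/2 × [2a + (n-1)d]
7506 = n/2 × [2(18) + (n-1)(20)]
7506 = n/2 × [36 + 20n - 20]
15012 = n × [16 + 20n]
20n² + (16)n - 15012 = 0
Discriminant: Δ = (16)² - 4(20)(-15012) = 256 + 1200960 = 1201216
√Δ = 1096
n = [-(16) + √Δ] / (2·20) = (-16 + 1096) / 40 = 1080 / 40 = 27
(The negative root is discarded since n must be a positive integer.)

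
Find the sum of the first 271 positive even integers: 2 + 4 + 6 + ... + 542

Sum of first n even numbers = n(n+1)
= 271×272
= 73712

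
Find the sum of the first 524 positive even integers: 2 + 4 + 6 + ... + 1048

Sum of first n even numbers = n(n+1)
= 524×525
= 275100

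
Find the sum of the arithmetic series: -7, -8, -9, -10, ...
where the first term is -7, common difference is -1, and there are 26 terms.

Sₙ = n/2 × (first + last)
Last term = a + (n-1)d = -7 + (26-1)×(-1) = -32
S_26 = 26/2 × (-7 + (-32))
S_26 = 26/2 × (-39) = -507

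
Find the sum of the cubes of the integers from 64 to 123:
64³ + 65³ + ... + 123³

Use ∑_{k=1}^{n} k³ = [n(n+1)/2]², then subtract the first 63 terms.
∑_{k=1}^{123} k³ = [123×124/2]² = 7626² = 58155876
∑_{k=1}^{63} k³ = [63×64/2]² = 2016² = 4064256
∑_{k=64}^{123} k³ = 58155876 - 4064256 = 54091620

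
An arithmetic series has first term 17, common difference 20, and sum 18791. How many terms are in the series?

Using S = n/2 × [2a + (n-1)d]
18791 = n/2 × [2(17) + (n-1)(20)]
18791 = n/2 × [34 + 20n - 20]
37582 = n × [14 + 20n]
20n² + (14)n - 37582 = 0
Discriminant: Δ = (14)² - 4(20)(-37582) = 196 + 3006560 = 3006756
√Δ = 1734
n = [-(14) + √Δ] / (2·20) = (-14 + 1734) / 40 = 1720 / 40 = 43
(The negative root is discarded since n must be a positive integer.)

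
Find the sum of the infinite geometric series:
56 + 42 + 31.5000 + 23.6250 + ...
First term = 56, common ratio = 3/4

For |r| < 1, S = a / (1 - r)
S = 56 / (1 - (3/4))
S = 56 / (1/4)
S = 224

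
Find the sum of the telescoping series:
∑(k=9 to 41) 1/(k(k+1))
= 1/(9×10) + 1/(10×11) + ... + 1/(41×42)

Partial fractions: 1/(k(k+1)) = 1/k - 1/(k+1)
The series telescopes:
= (1/9 - 1/10) + (1/10 - 1/11) + ... + (1/41 - 1/42)
= 1/9 - 1/42
= 11/126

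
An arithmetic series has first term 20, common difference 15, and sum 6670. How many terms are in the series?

Using S = n/2 × [2a + (n-1)d]
6670 = n/2 × [2(20) + (n-1)(15)]
6670 = n/2 × [40 + 15n - 15]
13340 = n × [25 + 15n]
15n² + (25)n - 13340 = 0
Discriminant: Δ = (25)² - 4(15)(-13340) = 625 + 800400 = 801025
√Δ = 895
n = [-(25) + √Δ] / (2·15) = (-25 + 895) / 30 = 870 / 30 = 29
(The negative root is discarded since n must be a positive integer.)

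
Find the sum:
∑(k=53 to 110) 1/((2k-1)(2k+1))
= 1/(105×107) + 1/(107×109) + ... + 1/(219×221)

Partial fractions: 1/((2k-1)(2k+1)) = (1/2)[1/(2k-1) - 1/(2k+1)]
The series telescopes:
= (1/2)[1/105 - 1/221]
= 58/23205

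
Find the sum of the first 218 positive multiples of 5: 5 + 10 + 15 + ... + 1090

Factor out 5: = 5(1 + 2 + ... + 218) = 5 × n(n+1)/2
= 5 × 218×219/2
= 5 × 23871
= 119355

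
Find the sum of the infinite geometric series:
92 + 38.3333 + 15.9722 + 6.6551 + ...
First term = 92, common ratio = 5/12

For |r| < 1, S = a / (1 - r)
S = 92 / (1 - (5/12))
S = 92 / (7/12)
S = 1104/7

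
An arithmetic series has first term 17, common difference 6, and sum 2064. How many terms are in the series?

Using S = n/2 × [2a + (n-1)d]
2064 = n/2 × [2(17) + (n-1)(6)]
2064 = n/2 × [34 + 6n - 6]
4128 = n × [28 + 6n]
6n² + (28)n - 4128 = 0
Discriminant: Δ = (28)² - 4(6)(-4128) = 784 + 99072 = 99856
√Δ = 316
n = [-(28) + √Δ] / (2·6) = (-28 + 316) / 12 = 288 / 12 = 24
(The negative root is discarded since n must be a positive integer.)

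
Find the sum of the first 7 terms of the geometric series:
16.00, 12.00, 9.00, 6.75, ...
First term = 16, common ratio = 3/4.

Sₙ = a(1 - rⁿ) / (1 - r)
S_7 = 16(1 - (3/4)^7) / (1 - (3/4))
S_7 = 16(1 - (2187/16384)) / (1/4)
S_7 = 14197/256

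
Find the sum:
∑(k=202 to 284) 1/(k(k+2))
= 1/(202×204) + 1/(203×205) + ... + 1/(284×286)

Partial fractions: 1/(k(k+2)) = (1/2)[1/k - 1/(k+2)]
Telescoping leaves the first two and last two terms:
= (1/2)[1/202 + 1/203 - 1/285 - 1/286]
= 2399281/1671199530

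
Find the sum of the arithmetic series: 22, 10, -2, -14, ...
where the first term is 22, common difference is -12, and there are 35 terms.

Sₙ = n/2 × (first + last)
Last term = a + (n-1)d = 22 + (35-1)×(-12) = -386
S_35 = 35/2 × (22 + (-386))
S_35 = 35/2 × (-364) = -6370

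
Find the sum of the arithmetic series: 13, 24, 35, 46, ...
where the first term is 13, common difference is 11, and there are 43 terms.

Sₙ = n/2 × (first + last)
Last term = a + (n-1)d = 13 + (43-1)×11 = 475
S_43 = 43/2 × (13 + 475)
S_43 = 43/2 × 488 = 10492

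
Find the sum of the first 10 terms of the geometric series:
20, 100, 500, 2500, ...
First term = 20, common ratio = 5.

Sₙ = a(1 - rⁿ) / (1 - r)
S_10 = 20(1 - 5^10) / (1 - 5)
S_10 = 20(1 - 9765625) / (-4)
S_10 = 48828120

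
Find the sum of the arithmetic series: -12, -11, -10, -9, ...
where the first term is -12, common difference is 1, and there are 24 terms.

Sₙ = n/2 × (first + last)
Last term = a + (n-1)d = -12 + (24-1)×1 = 11
S_24 = 24/2 × (-12 + 11)
S_24 = 24/2 × (-1) = -12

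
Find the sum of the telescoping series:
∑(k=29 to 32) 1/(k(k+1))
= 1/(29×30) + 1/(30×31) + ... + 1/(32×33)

Partial fractions: 1/(k(k+1)) = 1/k - 1/(k+1)
The series telescopes:
= (1/29 - 1/30) + (1/30 - 1/31) + ... + (1/32 - 1/33)
= 1/29 - 1/33
= 4/957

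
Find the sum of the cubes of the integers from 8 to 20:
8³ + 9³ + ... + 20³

Use ∑_{k=1}^{n} k³ = [n(n+1)/2]², then subtract the first 7 terms.
∑_{k=1}^{20} k³ = [20×21/2]² = 210² = 44100
∑_{k=1}^{7} k³ = [7×8/2]² = 28² = 784
∑_{k=8}^{20} k³ = 44100 - 784 = 43316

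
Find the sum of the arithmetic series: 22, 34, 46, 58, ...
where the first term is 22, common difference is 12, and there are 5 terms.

Sₙ = n/2 × (first + last)
Last term = a + (n-1)d = 22 + (5-1)×12 = 70
S_5 = 5/2 × (22 + 70)
S_5 = 5/2 × 92 = 230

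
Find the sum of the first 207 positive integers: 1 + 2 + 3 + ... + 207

Formula: ∑k = n(n+1)/2
= 207×208/2
= 43056/2
= 21528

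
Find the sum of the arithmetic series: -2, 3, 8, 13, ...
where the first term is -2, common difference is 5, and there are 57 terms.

Sₙ = n/2 × (first + last)
Last term = a + (n-1)d = -2 + (57-1)×5 = 278
S_57 = 57/2 × (-2 + 278)
S_57 = 57/2 × 276 = 7866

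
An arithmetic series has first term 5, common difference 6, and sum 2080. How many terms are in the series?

Using S = n/2 × [2a + (n-1)d]
2080 = n/2 × [2(5) + (n-1)(6)]
2080 = n/2 × [10 + 6n - 6]
4160 = n × [4 + 6n]
6n² + (4)n - 4160 = 0
Discriminant: Δ = (4)² - 4(6)(-4160) = 16 + 99840 = 99856
√Δ = 316
n = [-(4) + √Δ] / (2·6) = (-4 + 316) / 12 = 312 / 12 = 26
(The negative root is discarded since n must be a positive integer.)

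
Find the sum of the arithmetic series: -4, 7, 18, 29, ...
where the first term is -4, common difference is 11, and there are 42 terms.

Sₙ = n/2 × (first + last)
Last term = a + (n-1)d = -4 + (42-1)×11 = 447
S_42 = 42/2 × (-4 + 447)
S_42 = 42/2 × 443 = 9303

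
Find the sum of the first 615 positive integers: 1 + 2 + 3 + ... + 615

Formula: ∑k = n(n+1)/2
= 615×616/2
= 378840/2
= 189420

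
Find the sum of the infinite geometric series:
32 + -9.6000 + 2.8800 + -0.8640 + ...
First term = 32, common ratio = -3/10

For |r| < 1, S = a / (1 - r)
S = 32 / (1 - (-3/10))
S = 32 / (13/10)
S = 320/13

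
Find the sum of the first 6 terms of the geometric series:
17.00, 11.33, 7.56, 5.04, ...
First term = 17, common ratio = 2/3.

Sₙ = a(1 - rⁿ) / (1 - r)
S_6 = 17(1 - (2/3)^6) / (1 - (2/3))
S_6 = 17(1 - (64/729)) / (1/3)
S_6 = 11305/243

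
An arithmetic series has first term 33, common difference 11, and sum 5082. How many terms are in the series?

Using S = n/2 × [2a + (n-1)d]
5082 = n/2 × [2(33) + (n-1)(11)]
5082 = n/2 × [66 + 11n - 11]
10164 = n × [55 + 11n]
11n² + (55)n - 10164 = 0
Discriminant: Δ = (55)² - 4(11)(-10164) = 3025 + 447216 = 450241
√Δ = 671
n = [-(55) + √Δ] / (2·11) = (-55 + 671) / 22 = 616 / 22 = 28
(The negative root is discarded since n must be a positive integer.)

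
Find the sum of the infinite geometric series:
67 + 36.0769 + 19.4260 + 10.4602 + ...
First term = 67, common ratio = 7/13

For |r| < 1, S = a / (1 - r)
S = 67 / (1 - (7/13))
S = 67 / (6/13)
S = 871/6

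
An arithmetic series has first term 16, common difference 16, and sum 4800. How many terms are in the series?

Using S = n/2 × [2a + (n-1)d]
4800 = n/2 × [2(16) + (n-1)(16)]
4800 = n/2 × [32 + 16n - 16]
9600 = n × [16 + 16n]
16n² + (16)n - 9600 = 0
Discriminant: Δ = (16)² - 4(16)(-9600) = 256 + 614400 = 614656
√Δ = 784
n = [-(16) + √Δ] / (2·16) = (-16 + 784) / 32 = 768 / 32 = 24
(The negative root is discarded since n must be a positive integer.)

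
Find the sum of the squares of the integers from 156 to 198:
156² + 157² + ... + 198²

Use ∑_{k=1}^{n} k² = n(n+1)(2n+1)/6, then subtract the first 155 terms.
∑_{k=1}^{198} k² = 198×199×397/6 = 2607099
∑_{k=1}^{155} k² = 155×156×311/6 = 1253330
∑_{k=156}^{198} k² = 2607099 - 1253330 = 1353769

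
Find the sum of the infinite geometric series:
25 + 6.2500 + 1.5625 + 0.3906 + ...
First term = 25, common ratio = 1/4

For |r| < 1, S = a / (1 - r)
S = 25 / (1 - (1/4))
S = 25 / (3/4)
S = 100/3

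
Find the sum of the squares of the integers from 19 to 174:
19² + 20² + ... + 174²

Use ∑_{k=1}^{n} k² = n(n+1)(2n+1)/6, then subtract the first 18 terms.
∑_{k=1}^{174} k² = 174×175×349/6 = 1771175
∑_{k=1}^{18} k² = 18×19×37/6 = 2109
∑_{k=19}^{174} k² = 1771175 - 2109 = 1769066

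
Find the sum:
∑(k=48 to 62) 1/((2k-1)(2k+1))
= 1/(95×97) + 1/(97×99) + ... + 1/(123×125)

Partial fractions: 1/((2k-1)(2k+1)) = (1/2)[1/(2k-1) - 1/(2k+1)]
The series telescopes:
= (1/2)[1/95 - 1/125]
= 3/2375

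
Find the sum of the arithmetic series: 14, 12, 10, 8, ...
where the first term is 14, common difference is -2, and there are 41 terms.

Sₙ = n/2 × (first + last)
Last term = a + (n-1)d = 14 + (41-1)×(-2) = -66
S_41 = 41/2 × (14 + (-66))
S_41 = 41/2 × (-52) = -1066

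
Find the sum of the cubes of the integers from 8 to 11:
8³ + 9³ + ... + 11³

Use ∑_{k=1}^{n} k³ = [n(n+1)/2]², then subtract the first 7 terms.
∑_{k=1}^{11} k³ = [11×12/2]² = 66² = 4356
∑_{k=1}^{7} k³ = [7×8/2]² = 28² = 784
∑_{k=8}^{11} k³ = 4356 - 784 = 3572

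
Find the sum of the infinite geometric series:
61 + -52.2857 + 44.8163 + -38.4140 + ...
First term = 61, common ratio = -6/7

For |r| < 1, S = a / (1 - r)
S = 61 / (1 - (-6/7))
S = 61 / (13/7)
S = 427/13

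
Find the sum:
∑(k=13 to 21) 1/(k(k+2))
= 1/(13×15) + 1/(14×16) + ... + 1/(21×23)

Partial fractions: 1/(k(k+2)) = (1/2)[1/k - 1/(k+2)]
Telescoping leaves the first two and last two terms:
= (1/2)[1/13 + 1/14 - 1/22 - 1/23]
= 684/23023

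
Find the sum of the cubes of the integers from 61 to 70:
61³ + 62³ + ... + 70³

Use ∑_{k=1}^{n} k³ = [n(n+1)/2]², then subtract the first 60 terms.
∑_{k=1}^{70} k³ = [70×71/2]² = 2485² = 6175225
∑_{k=1}^{60} k³ = [60×61/2]² = 1830² = 3348900
∑_{k=61}^{70} k³ = 6175225 - 3348900 = 2826325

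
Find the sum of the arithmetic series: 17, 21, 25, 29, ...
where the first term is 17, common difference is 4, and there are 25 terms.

Sₙ = n/2 × (first + last)
Last term = a + (n-1)d = 17 + (25-1)×4 = 113
S_25 = 25/2 × (17 + 113)
S_25 = 25/2 × 130 = 1625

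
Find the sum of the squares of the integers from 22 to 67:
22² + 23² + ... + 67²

Use ∑_{k=1}^{n} k² = n(n+1)(2n+1)/6, then subtract the first 21 terms.
∑_{k=1}^{67} k² = 67×68×135/6 = 102510
∑_{k=1}^{21} k² = 21×22×43/6 = 3311
∑_{k=22}^{67} k² = 102510 - 3311 = 99199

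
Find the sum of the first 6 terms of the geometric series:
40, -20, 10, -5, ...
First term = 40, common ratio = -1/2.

Sₙ = a(1 - rⁿ) / (1 - r)
S_6 = 40(1 - (-1/2)^6) / (1 - (-1/2))
S_6 = 40(1 - (1/64)) / (3/2)
S_6 = 105/4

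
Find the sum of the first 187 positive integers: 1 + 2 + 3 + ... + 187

Formula: ∑k = n(n+1)/2
= 187×188/2
= 35156/2
= 17578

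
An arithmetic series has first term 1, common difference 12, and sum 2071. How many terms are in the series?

Using S = n/2 × [2a + (n-1)d]
2071 = n/2 × [2(1) + (n-1)(12)]
2071 = n/2 × [2 + 12n - 12]
4142 = n × [-10 + 12n]
12n² + (-10)n - 4142 = 0
Discriminant: Δ = (-10)² - 4(12)(-4142) = 100 + 198816 = 198916
√Δ = 446
n = [-(-10) + √Δ] / (2·12) = (10 + 446) / 24 = 456 / 24 = 19
(The negative root is discarded since n must be a positive integer.)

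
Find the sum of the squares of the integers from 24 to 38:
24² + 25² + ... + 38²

Use ∑_{k=1}^{n} k² = n(n+1)(2n+1)/6, then subtract the first 23 terms.
∑_{k=1}^{38} k² = 38×39×77/6 = 19019
∑_{k=1}^{23} k² = 23×24×47/6 = 4324
∑_{k=24}^{38} k² = 19019 - 4324 = 14695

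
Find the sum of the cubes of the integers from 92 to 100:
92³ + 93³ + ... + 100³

Use ∑_{k=1}^{n} k³ = [n(n+1)/2]², then subtract the first 91 terms.
∑_{k=1}^{100} k³ = [100×101/2]² = 5050² = 25502500
∑_{k=1}^{91} k³ = [91×92/2]² = 4186² = 17522596
∑_{k=92}^{100} k³ = 25502500 - 17522596 = 7979904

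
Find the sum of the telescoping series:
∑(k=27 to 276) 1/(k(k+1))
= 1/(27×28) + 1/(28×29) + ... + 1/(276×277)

Partial fractions: 1/(k(k+1)) = 1/k - 1/(k+1)
The series telescopes:
= (1/27 - 1/28) + (1/28 - 1/29) + ... + (1/276 - 1/277)
= 1/27 - 1/277
= 250/7479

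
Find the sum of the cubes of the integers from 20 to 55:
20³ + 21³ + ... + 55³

Use ∑_{k=1}^{n} k³ = [n(n+1)/2]², then subtract the first 19 terms.
∑_{k=1}^{55} k³ = [55×56/2]² = 1540² = 2371600
∑_{k=1}^{19} k³ = [19×20/2]² = 190² = 36100
∑_{k=20}^{55} k³ = 2371600 - 36100 = 2335500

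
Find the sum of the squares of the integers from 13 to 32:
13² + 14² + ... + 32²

Use ∑_{k=1}^{n} k² = n(n+1)(2n+1)/6, then subtract the first 12 terms.
∑_{k=1}^{32} k² = 32×33×65/6 = 11440
∑_{k=1}^{12} k² = 12×13×25/6 = 650
∑_{k=13}^{32} k² = 11440 - 650 = 10790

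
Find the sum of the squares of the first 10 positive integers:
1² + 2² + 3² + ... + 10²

Formula: ∑k² = n(n+1)(2n+1)/6
= 10×11×21/6
= 2310/6
= 385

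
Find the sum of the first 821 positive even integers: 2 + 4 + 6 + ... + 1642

Sum of first n even numbers = n(n+1)
= 821×822
= 674862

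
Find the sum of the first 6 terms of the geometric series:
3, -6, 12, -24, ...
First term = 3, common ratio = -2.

Sₙ = a(1 - rⁿ) / (1 - r)
S_6 = 3(1 - (-2)^6) / (1 - (-2))
S_6 = 3(1 - 64) / (3)
S_6 = -63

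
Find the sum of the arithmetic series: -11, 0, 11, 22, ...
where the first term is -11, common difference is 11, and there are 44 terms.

Sₙ = n/2 × (first + last)
Last term = a + (n-1)d = -11 + (44-1)×11 = 462
S_44 = 44/2 × (-11 + 462)
S_44 = 44/2 × 451 = 9922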